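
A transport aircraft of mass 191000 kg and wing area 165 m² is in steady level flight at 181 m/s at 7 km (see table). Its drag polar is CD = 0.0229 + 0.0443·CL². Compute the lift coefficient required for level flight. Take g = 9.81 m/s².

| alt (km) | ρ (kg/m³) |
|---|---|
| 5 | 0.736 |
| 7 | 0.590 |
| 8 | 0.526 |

CL = 1.18

At 7 km, from the table: ρ = 0.590 kg/m³.
Level flight ⇒ L = W = m·g = 191000 × 9.81 = 1.8737×10^6 N.
Dynamic pressure q = 0.5 × 0.59 × 181² = 9664 Pa.
Required CL = L/(qS) = 1.8737×10^6/(9664·165) = 1.175.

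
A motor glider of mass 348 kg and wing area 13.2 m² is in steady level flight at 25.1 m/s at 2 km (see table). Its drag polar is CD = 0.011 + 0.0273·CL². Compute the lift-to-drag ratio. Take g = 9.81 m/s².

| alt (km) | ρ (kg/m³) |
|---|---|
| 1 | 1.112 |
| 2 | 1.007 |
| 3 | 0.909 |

At 2 km, from the table: ρ = 1.007 kg/m³.
In steady level flight, lift balances weight: W = mg = 348 × 9.81 = 3413.9 N.
Dynamic pressure q = 0.5 × 1.007 × 25.1² = 317.2 Pa.
CL = 2W/(ρv²S) = 2×3413.9/(1.007×25.1²×13.2) = 0.8153.
CD = 0.011 + 0.0273 × 0.8153² = 0.02915.
L/D = CL/CD = 0.8153 / 0.02915 = 28

L/D = 28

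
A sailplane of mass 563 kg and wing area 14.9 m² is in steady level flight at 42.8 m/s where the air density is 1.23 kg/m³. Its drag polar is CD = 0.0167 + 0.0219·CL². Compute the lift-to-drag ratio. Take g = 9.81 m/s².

L/D = 17.3

Level flight ⇒ L = W = m·g = 563 × 9.81 = 5523 N.
Dynamic pressure q = 0.5 × 1.23 × 42.8² = 1127 Pa.
CL = 2W/(ρv²S) = 2×5523/(1.23×42.8²×14.9) = 0.329.
CD = 0.0167 + 0.0219 × 0.329² = 0.01907.
L/D = CL/CD = 0.329 / 0.01907 = 17.3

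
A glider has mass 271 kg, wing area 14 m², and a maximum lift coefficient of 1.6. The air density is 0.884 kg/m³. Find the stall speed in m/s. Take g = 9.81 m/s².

V_stall = 16.4 m/s

Weight W = mg = 271 × 9.81 = 2659 N.
V_stall = √(2W/(ρ·S·CL,max)) = √(2 × 2659 / (0.884 × 14 × 1.6))
V_stall = √268.5 = 16.4 m/s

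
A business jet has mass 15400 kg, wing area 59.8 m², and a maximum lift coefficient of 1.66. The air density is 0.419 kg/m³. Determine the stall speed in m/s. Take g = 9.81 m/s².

Weight W = mg = 15400 × 9.81 = 1.511×10^5 N.
From L = ½ρV²S·CL,max = W: V_stall = √(2W/(ρSCL,max)) = √(2·1.511×10^5/(0.419·59.8·1.66))
V_stall = √7264 = 85.2 m/s

V_stall = 85.2 m/s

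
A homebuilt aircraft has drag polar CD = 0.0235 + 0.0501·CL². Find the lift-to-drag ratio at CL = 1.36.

CD = 0.0235 + 0.0501 × 1.36² = 0.1162
L/D = CL/CD = 1.36 / 0.1162 = 11.7

L/D = 11.7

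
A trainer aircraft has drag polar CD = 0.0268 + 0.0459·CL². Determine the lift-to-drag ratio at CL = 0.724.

L/D = 14.2

CD = 0.0268 + 0.0459 × 0.724² = 0.05086
L/D = CL/CD = 0.724 / 0.05086 = 14.2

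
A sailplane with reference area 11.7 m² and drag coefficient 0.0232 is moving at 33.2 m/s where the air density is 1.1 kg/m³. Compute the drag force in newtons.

D = 165 N

D = ½ρv²S·CD = ½ × 1.1 × 33.2² × 11.7 × 0.0232 = 165 N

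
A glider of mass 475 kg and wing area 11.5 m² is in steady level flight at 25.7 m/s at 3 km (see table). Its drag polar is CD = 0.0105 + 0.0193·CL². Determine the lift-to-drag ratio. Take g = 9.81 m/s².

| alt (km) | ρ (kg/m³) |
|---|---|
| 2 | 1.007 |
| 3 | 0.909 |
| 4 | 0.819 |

L/D = 29.6

At 3 km, from the table: ρ = 0.909 kg/m³.
Weight W = mg = 475 × 9.81 = 4659.8 N; in level flight L = W.
q = ½ρv² = ½ × 0.909 × 25.7² = 300.2 Pa.
CL = W/(q·S) = 4659.8 / (300.2 × 11.5) = 1.35.
CD = 0.0105 + 0.0193 × 1.35² = 0.04566.
L/D = CL/CD = 1.35 / 0.04566 = 29.6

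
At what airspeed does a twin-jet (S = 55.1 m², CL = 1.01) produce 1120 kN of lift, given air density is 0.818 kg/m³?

v = 222 m/s

L = ½ρv²S·CL ⇒ v = √(2L/(ρ·S·CL))
v = √(2 × 1.12×10^6 / (0.818 × 55.1 × 1.01)) = √49210 = 222 m/s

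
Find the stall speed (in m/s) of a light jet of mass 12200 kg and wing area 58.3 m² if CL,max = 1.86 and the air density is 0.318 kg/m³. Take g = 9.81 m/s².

V_stall = 83.3 m/s

Weight W = mg = 12200 × 9.81 = 1.197×10^5 N.
From L = ½ρV²S·CL,max = W: V_stall = √(2W/(ρSCL,max)) = √(2·1.197×10^5/(0.318·58.3·1.86))
V_stall = √6941 = 83.3 m/s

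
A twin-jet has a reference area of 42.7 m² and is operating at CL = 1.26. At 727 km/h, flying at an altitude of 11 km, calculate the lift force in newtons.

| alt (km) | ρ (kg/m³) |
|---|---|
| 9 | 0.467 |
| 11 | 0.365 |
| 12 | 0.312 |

At 11 km, from the table: ρ = 0.365 kg/m³.
Convert speed: v = 727 km/h ÷ 3.6 = 201.9 m/s.
Dynamic pressure q = ½ρv² = ½ × 0.365 × 201.9² = 7443 Pa.
L = q·S·CL = 7443 × 42.7 × 1.26 = 4×10^5 N ≈ 400 kN

L = 4×10^5 N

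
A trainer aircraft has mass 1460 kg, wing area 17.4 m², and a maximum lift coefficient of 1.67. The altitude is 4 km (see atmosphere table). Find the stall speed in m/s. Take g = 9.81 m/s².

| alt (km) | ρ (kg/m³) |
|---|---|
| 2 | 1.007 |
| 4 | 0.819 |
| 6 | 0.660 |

At 4 km, from the table: ρ = 0.819 kg/m³.
At stall, lift equals weight: L = W = m·g = 1460 × 9.81 = 14320 N.
V_stall = √(2W/(ρ·S·CL,max)) = √(2 × 14320 / (0.819 × 17.4 × 1.67))
V_stall = √1204 = 34.7 m/s

V_stall = 34.7 m/s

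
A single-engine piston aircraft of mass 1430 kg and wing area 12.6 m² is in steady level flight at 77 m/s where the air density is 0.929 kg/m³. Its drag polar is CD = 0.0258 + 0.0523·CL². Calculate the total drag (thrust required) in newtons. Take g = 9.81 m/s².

Level flight ⇒ L = W = m·g = 1430 × 9.81 = 14028 N.
Dynamic pressure q = 0.5 × 0.929 × 77² = 2754 Pa.
Required CL = L/(qS) = 14028/(2754·12.6) = 0.4043.
CD = 0.0258 + 0.0523 × 0.4043² = 0.03435.
D = q·S·CD = 2754 × 12.6 × 0.03435 = 1192 N

D = 1190 N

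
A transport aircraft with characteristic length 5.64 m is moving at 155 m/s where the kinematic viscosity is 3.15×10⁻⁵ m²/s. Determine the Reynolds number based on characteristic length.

Re = 2.78×10^7

Re = v·c/ν = 155 × 5.64 / (3.15×10⁻⁵) = 2.78×10^7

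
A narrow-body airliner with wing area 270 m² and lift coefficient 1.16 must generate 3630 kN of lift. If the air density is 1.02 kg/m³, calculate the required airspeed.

L = ½ρv²S·CL ⇒ v = √(2L/(ρ·S·CL))
v = √(2 × 3.63×10^6 / (1.02 × 270 × 1.16)) = √22730 = 151 m/s

v = 151 m/s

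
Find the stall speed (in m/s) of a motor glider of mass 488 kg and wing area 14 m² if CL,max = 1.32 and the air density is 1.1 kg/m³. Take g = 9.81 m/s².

At stall, lift equals weight: L = W = m·g = 488 × 9.81 = 4787 N.
V_stall = √(2W/(ρ·S·CL,max)) = √(2 × 4787 / (1.1 × 14 × 1.32))
V_stall = √471 = 21.7 m/s

V_stall = 21.7 m/s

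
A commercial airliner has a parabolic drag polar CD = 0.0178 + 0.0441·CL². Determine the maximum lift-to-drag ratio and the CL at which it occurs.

(L/D)max = 17.8, at CL = 0.635

For CD = CD0 + K·CL², (L/D)max occurs at CL* = √(CD0/K) and equals 1/(2√(K·CD0)).
(L/D)max = 1/(2√(0.0441 × 0.0178)) = 1/(2 × 0.02802) = 17.8
CL* = √(0.0178/0.0441) = 0.635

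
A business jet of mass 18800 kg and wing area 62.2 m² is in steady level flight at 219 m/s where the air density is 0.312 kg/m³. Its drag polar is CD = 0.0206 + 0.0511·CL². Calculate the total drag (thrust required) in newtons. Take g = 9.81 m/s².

D = 13300 N

In steady level flight, lift balances weight: W = mg = 18800 × 9.81 = 1.8443×10^5 N.
q = ½ρv² = ½ × 0.312 × 219² = 7482 Pa.
CL = 2W/(ρv²S) = 2×1.8443×10^5/(0.312×219²×62.2) = 0.3963.
CD = 0.0206 + 0.0511 × 0.3963² = 0.02863.
D = q·S·CD = 7482 × 62.2 × 0.02863 = 13320 N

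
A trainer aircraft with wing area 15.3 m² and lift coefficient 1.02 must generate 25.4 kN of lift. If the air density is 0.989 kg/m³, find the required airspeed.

L = ½ρv²S·CL ⇒ v = √(2L/(ρ·S·CL))
v = √(2 × 25400 / (0.989 × 15.3 × 1.02)) = √3291 = 57.4 m/s

v = 57.4 m/s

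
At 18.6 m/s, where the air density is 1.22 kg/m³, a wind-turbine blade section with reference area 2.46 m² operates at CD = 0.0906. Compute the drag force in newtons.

D = 47 N

D = ½ρv²S·CD = ½ × 1.22 × 18.6² × 2.46 × 0.0906 = 47 N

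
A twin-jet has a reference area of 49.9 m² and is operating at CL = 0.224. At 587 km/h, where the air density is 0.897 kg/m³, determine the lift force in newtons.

L = 1.33×10^5 N

Convert speed: v = 587 km/h ÷ 3.6 = 163.1 m/s.
L = ½ρv²S·CL = ½ × 0.897 × 163.1² × 49.9 × 0.224 = 1.33×10^5 N ≈ 133 kN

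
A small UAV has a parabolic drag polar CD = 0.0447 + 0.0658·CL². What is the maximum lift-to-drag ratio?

(L/D)max = 9.22

For CD = CD0 + K·CL², (L/D)max occurs at CL* = √(CD0/K) and equals 1/(2√(K·CD0)).
(L/D)max = 1/(2√(0.0658 × 0.0447)) = 1/(2 × 0.05423) = 9.22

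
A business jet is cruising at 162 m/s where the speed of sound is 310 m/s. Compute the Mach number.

M = v/a = 162 / 310 = 0.523

M = 0.523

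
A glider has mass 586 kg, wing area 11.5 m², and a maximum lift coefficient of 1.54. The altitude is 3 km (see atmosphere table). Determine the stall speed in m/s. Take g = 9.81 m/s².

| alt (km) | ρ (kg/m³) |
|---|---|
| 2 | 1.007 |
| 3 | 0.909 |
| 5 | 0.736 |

At 3 km, from the table: ρ = 0.909 kg/m³.
Stall occurs when L = W at CL,max. W = mg = 586 × 9.81 = 5749 N.
From L = ½ρV²S·CL,max = W: V_stall = √(2W/(ρSCL,max)) = √(2·5749/(0.909·11.5·1.54))
V_stall = √714.2 = 26.7 m/s

V_stall = 26.7 m/s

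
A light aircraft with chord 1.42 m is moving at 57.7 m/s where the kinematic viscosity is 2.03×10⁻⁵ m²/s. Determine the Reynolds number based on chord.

Re = 4.04×10^6

Re = v·c/ν = 57.7 × 1.42 / (2.03×10⁻⁵) = 4.04×10^6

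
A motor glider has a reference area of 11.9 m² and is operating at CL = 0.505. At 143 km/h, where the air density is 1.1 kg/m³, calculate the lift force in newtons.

L = 5220 N

Convert speed: v = 143 km/h ÷ 3.6 = 39.72 m/s.
Dynamic pressure q = ½ρv² = ½ × 1.1 × 39.72² = 867.8 Pa.
L = q·S·CL = 867.8 × 11.9 × 0.505 = 5220 N ≈ 5.22 kN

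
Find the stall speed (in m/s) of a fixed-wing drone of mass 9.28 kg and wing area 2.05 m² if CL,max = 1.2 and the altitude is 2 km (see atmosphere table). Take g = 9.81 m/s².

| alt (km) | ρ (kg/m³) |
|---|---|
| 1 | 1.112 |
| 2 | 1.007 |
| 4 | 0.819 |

At 2 km, from the table: ρ = 1.007 kg/m³.
At stall, lift equals weight: L = W = m·g = 9.28 × 9.81 = 91.04 N.
V_stall = √(2W/(ρ·S·CL,max)) = √(2 × 91.04 / (1.007 × 2.05 × 1.2))
V_stall = √73.5 = 8.57 m/s

V_stall = 8.57 m/s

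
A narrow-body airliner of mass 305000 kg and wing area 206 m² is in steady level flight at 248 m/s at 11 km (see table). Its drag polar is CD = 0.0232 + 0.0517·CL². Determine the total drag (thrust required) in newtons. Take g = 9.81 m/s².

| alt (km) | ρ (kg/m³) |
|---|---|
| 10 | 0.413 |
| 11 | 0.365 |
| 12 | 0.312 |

At 11 km, from the table: ρ = 0.365 kg/m³.
Level flight ⇒ L = W = m·g = 305000 × 9.81 = 2.992×10^6 N.
Dynamic pressure q = 0.5 × 0.365 × 248² = 11220 Pa.
Required CL = L/(qS) = 2.992×10^6/(11220·206) = 1.294.
CD = 0.0232 + 0.0517 × 1.294² = 0.1098.
D = q·S·CD = 11220 × 206 × 0.1098 = 2.538×10^5 N

D = 2.54×10^5 N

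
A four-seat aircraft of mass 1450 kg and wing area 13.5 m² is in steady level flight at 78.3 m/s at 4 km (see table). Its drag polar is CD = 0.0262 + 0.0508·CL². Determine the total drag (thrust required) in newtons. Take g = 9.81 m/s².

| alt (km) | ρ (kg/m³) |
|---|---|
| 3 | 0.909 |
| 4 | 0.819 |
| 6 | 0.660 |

At 4 km, from the table: ρ = 0.819 kg/m³.
In steady level flight, lift balances weight: W = mg = 1450 × 9.81 = 14224 N.
q = ½ρv² = ½ × 0.819 × 78.3² = 2511 Pa.
Required CL = L/(qS) = 14224/(2511·13.5) = 0.4197.
CD = 0.0262 + 0.0508 × 0.4197² = 0.03515.
D = q·S·CD = 2511 × 13.5 × 0.03515 = 1191 N

D = 1190 N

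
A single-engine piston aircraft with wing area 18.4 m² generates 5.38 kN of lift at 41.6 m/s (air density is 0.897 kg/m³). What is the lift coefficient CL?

CL = 0.377

From L = ½ρv²S·CL, rearranging gives CL = 2L/(ρv²S).
CL = 2 × 5380 / (0.897 × 41.6² × 18.4) = 0.377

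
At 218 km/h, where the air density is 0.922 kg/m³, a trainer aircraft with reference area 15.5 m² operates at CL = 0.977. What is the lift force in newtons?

Convert speed: v = 218 km/h ÷ 3.6 = 60.56 m/s.
Dynamic pressure q = ½ρv² = ½ × 0.922 × 60.56² = 1690 Pa.
L = q·S·CL = 1690 × 15.5 × 0.977 = 25600 N ≈ 25.6 kN

L = 25600 N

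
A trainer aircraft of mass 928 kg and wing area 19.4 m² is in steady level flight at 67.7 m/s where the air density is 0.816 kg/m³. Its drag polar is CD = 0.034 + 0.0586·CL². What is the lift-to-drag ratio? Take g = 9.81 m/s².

Weight W = mg = 928 × 9.81 = 9103.7 N; in level flight L = W.
Dynamic pressure q = 0.5 × 0.816 × 67.7² = 1870 Pa.
Required CL = L/(qS) = 9103.7/(1870·19.4) = 0.2509.
CD = 0.034 + 0.0586 × 0.2509² = 0.03769.
L/D = CL/CD = 0.2509 / 0.03769 = 6.66

L/D = 6.66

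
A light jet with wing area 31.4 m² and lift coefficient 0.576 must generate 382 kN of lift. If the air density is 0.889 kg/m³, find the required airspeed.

v = 218 m/s

L = ½ρv²S·CL ⇒ v = √(2L/(ρ·S·CL))
v = √(2 × 3.82×10^5 / (0.889 × 31.4 × 0.576)) = √47520 = 218 m/s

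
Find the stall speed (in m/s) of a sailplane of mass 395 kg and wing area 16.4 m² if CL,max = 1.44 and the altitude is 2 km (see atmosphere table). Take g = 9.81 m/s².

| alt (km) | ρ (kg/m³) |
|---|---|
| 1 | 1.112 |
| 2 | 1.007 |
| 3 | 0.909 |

At 2 km, from the table: ρ = 1.007 kg/m³.
Weight W = mg = 395 × 9.81 = 3875 N.
From L = ½ρV²S·CL,max = W: V_stall = √(2W/(ρSCL,max)) = √(2·3875/(1.007·16.4·1.44))
V_stall = √325.9 = 18.1 m/s

V_stall = 18.1 m/s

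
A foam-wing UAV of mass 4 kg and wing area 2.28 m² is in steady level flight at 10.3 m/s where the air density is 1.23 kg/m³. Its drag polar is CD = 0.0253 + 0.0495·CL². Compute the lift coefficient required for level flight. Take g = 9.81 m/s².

In steady level flight, lift balances weight: W = mg = 4 × 9.81 = 39.24 N.
Dynamic pressure q = 0.5 × 1.23 × 10.3² = 65.25 Pa.
CL = 2W/(ρv²S) = 2×39.24/(1.23×10.3²×2.28) = 0.2638.

CL = 0.264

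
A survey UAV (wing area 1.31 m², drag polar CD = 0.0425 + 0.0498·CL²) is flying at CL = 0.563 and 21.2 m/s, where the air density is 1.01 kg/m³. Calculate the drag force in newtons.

D = 17.3 N

CD = 0.0425 + 0.0498 × 0.563² = 0.05829
D = ½ρv²S·CD = ½ × 1.01 × 21.2² × 1.31 × 0.05829 = 17.3 N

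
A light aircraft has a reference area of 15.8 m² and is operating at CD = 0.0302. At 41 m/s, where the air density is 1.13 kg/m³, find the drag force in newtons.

D = ½ρv²S·CD = ½ × 1.13 × 41² × 15.8 × 0.0302 = 453 N

D = 453 N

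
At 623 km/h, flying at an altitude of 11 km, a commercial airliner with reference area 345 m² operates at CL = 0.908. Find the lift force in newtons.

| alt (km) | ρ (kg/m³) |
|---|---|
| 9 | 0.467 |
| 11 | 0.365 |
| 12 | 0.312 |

At 11 km, from the table: ρ = 0.365 kg/m³.
Convert speed: v = 623 km/h ÷ 3.6 = 173.1 m/s.
L = ½ρv²S·CL = ½ × 0.365 × 173.1² × 345 × 0.908 = 1.71×10^6 N ≈ 1710 kN

L = 1.71×10^6 N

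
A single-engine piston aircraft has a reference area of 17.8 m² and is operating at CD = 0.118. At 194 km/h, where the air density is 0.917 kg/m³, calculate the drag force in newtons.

Convert speed: v = 194 km/h ÷ 3.6 = 53.89 m/s.
Dynamic pressure q = ½ρv² = ½ × 0.917 × 53.89² = 1331 Pa.
D = q·S·CD = 1331 × 17.8 × 0.118 = 2800 N

D = 2800 N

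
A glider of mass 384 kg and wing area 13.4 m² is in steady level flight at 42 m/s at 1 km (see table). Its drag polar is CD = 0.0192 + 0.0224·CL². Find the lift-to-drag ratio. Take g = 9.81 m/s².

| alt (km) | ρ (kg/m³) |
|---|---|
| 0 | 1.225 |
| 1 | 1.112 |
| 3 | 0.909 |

At 1 km, from the table: ρ = 1.112 kg/m³.
In steady level flight, lift balances weight: W = mg = 384 × 9.81 = 3767 N.
q = ½ρv² = ½ × 1.112 × 42² = 980.8 Pa.
Required CL = L/(qS) = 3767/(980.8·13.4) = 0.2866.
CD = 0.0192 + 0.0224 × 0.2866² = 0.02104.
L/D = CL/CD = 0.2866 / 0.02104 = 13.6

L/D = 13.6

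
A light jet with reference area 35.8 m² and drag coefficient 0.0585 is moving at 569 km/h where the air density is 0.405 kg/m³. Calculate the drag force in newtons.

D = 10600 N

Convert speed: v = 569 km/h ÷ 3.6 = 158.1 m/s.
D = ½ρv²S·CD = ½ × 0.405 × 158.1² × 35.8 × 0.0585 = 10600 N ≈ 10.6 kN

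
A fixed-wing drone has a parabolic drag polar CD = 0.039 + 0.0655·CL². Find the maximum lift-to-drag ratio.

For CD = CD0 + K·CL², (L/D)max occurs at CL* = √(CD0/K) and equals 1/(2√(K·CD0)).
(L/D)max = 1/(2√(0.0655 × 0.039)) = 1/(2 × 0.05054) = 9.89

(L/D)max = 9.89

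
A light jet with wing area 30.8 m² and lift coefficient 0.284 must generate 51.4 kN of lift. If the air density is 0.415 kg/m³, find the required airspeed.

L = ½ρv²S·CL ⇒ v = √(2L/(ρ·S·CL))
v = √(2 × 51400 / (0.415 × 30.8 × 0.284)) = √28320 = 168 m/s

v = 168 m/s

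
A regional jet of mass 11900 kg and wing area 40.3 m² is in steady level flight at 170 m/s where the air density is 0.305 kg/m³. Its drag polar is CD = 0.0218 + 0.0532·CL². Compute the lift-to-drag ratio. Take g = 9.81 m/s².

L/D = 14.7

Level flight ⇒ L = W = m·g = 11900 × 9.81 = 1.1674×10^5 N.
Dynamic pressure q = 0.5 × 0.305 × 170² = 4407 Pa.
CL = W/(q·S) = 1.1674×10^5 / (4407 × 40.3) = 0.6573.
CD = 0.0218 + 0.0532 × 0.6573² = 0.04478.
L/D = CL/CD = 0.6573 / 0.04478 = 14.7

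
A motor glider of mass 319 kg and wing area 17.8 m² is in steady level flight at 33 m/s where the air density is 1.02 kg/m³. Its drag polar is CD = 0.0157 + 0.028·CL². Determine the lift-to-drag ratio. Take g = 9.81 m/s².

In steady level flight, lift balances weight: W = mg = 319 × 9.81 = 3129.4 N.
q = ½ρv² = ½ × 1.02 × 33² = 555.4 Pa.
Required CL = L/(qS) = 3129.4/(555.4·17.8) = 0.3165.
CD = 0.0157 + 0.028 × 0.3165² = 0.01851.
L/D = CL/CD = 0.3165 / 0.01851 = 17.1

L/D = 17.1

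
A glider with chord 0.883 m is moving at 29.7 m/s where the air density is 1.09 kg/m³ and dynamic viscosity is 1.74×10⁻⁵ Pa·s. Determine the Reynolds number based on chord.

Re = ρ·v·c/μ = 1.09 × 29.7 × 0.883 / (1.74×10⁻⁵) = 1.64×10^6

Re = 1.64×10^6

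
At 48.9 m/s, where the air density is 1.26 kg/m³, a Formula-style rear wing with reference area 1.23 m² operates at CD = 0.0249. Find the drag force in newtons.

D = 46.1 N

Dynamic pressure q = ½ρv² = ½ × 1.26 × 48.9² = 1506 Pa.
D = q·S·CD = 1506 × 1.23 × 0.0249 = 46.1 N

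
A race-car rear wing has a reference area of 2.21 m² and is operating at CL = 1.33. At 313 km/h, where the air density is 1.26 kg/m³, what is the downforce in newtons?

L = 14000 N

Convert speed: v = 313 km/h ÷ 3.6 = 86.94 m/s.
Dynamic pressure q = ½ρv² = ½ × 1.26 × 86.94² = 4762 Pa.
L = q·S·CL = 4762 × 2.21 × 1.33 = 14000 N ≈ 14 kN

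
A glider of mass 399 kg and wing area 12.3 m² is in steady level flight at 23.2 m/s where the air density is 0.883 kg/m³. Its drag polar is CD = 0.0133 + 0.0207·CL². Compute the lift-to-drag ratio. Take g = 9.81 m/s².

Weight W = mg = 399 × 9.81 = 3914.2 N; in level flight L = W.
q = ½ρv² = ½ × 0.883 × 23.2² = 237.6 Pa.
CL = 2W/(ρv²S) = 2×3914.2/(0.883×23.2²×12.3) = 1.339.
CD = 0.0133 + 0.0207 × 1.339² = 0.05042.
L/D = CL/CD = 1.339 / 0.05042 = 26.6

L/D = 26.6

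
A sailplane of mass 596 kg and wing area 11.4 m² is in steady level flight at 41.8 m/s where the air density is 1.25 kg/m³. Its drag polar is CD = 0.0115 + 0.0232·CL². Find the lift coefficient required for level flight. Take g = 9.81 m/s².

In steady level flight, lift balances weight: W = mg = 596 × 9.81 = 5846.8 N.
Dynamic pressure q = 0.5 × 1.25 × 41.8² = 1092 Pa.
CL = 2W/(ρv²S) = 2×5846.8/(1.25×41.8²×11.4) = 0.4697.

CL = 0.47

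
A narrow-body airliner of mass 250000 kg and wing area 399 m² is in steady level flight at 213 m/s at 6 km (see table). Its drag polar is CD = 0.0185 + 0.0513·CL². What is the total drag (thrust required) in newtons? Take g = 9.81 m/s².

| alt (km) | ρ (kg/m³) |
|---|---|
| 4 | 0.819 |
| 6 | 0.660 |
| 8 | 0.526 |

At 6 km, from the table: ρ = 0.660 kg/m³.
Level flight ⇒ L = W = m·g = 250000 × 9.81 = 2.4525×10^6 N.
Dynamic pressure q = 0.5 × 0.66 × 213² = 14970 Pa.
CL = W/(q·S) = 2.4525×10^6 / (14970 × 399) = 0.4105.
CD = 0.0185 + 0.0513 × 0.4105² = 0.02715.
D = q·S·CD = 14970 × 399 × 0.02715 = 1.622×10^5 N

D = 1.62×10^5 N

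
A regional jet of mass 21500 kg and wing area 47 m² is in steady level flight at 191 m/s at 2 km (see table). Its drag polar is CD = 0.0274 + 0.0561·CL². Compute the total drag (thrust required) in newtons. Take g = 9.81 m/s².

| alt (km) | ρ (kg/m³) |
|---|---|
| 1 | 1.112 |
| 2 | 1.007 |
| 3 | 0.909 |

At 2 km, from the table: ρ = 1.007 kg/m³.
In steady level flight, lift balances weight: W = mg = 21500 × 9.81 = 2.1092×10^5 N.
q = ½ρv² = ½ × 1.007 × 191² = 18370 Pa.
CL = W/(q·S) = 2.1092×10^5 / (18370 × 47) = 0.2443.
CD = 0.0274 + 0.0561 × 0.2443² = 0.03075.
D = q·S·CD = 18370 × 47 × 0.03075 = 26550 N

D = 26500 N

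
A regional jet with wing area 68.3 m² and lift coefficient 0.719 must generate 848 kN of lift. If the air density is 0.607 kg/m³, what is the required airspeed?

L = ½ρv²S·CL ⇒ v = √(2L/(ρ·S·CL))
v = √(2 × 8.48×10^5 / (0.607 × 68.3 × 0.719)) = √56900 = 239 m/s

v = 239 m/s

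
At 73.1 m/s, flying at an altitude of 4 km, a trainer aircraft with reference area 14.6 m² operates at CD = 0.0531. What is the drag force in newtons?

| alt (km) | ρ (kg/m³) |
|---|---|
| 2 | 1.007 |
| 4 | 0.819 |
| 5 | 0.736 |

D = 1700 N

At 4 km, from the table: ρ = 0.819 kg/m³.
D = ½ρv²S·CD = ½ × 0.819 × 73.1² × 14.6 × 0.0531 = 1700 N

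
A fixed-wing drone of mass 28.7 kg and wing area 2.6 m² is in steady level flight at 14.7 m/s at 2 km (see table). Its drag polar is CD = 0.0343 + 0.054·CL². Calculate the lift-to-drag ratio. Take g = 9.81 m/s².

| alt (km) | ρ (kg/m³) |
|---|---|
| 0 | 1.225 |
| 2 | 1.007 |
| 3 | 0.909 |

At 2 km, from the table: ρ = 1.007 kg/m³.
In steady level flight, lift balances weight: W = mg = 28.7 × 9.81 = 281.55 N.
q = ½ρv² = ½ × 1.007 × 14.7² = 108.8 Pa.
Required CL = L/(qS) = 281.55/(108.8·2.6) = 0.9953.
CD = 0.0343 + 0.054 × 0.9953² = 0.08779.
L/D = CL/CD = 0.9953 / 0.08779 = 11.3

L/D = 11.3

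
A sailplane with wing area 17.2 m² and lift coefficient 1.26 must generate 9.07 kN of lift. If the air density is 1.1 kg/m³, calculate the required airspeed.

L = ½ρv²S·CL ⇒ v = √(2L/(ρ·S·CL))
v = √(2 × 9070 / (1.1 × 17.2 × 1.26)) = √760.9 = 27.6 m/s

v = 27.6 m/s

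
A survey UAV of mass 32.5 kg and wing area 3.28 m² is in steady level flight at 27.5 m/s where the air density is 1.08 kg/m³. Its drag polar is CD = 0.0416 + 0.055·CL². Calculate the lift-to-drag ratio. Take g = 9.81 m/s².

In steady level flight, lift balances weight: W = mg = 32.5 × 9.81 = 318.82 N.
Dynamic pressure q = 0.5 × 1.08 × 27.5² = 408.4 Pa.
Required CL = L/(qS) = 318.82/(408.4·3.28) = 0.238.
CD = 0.0416 + 0.055 × 0.238² = 0.04472.
L/D = CL/CD = 0.238 / 0.04472 = 5.32

L/D = 5.32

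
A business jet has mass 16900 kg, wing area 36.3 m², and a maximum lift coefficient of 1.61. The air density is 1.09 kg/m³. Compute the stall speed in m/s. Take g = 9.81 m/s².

Weight W = mg = 16900 × 9.81 = 1.658×10^5 N.
From L = ½ρV²S·CL,max = W: V_stall = √(2W/(ρSCL,max)) = √(2·1.658×10^5/(1.09·36.3·1.61))
V_stall = √5205 = 72.1 m/s

V_stall = 72.1 m/s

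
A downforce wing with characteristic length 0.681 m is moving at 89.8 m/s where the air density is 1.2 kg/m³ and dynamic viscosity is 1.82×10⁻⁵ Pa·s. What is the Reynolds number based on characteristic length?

Re = 4.03×10^6

Re = ρ·v·c/μ = 1.2 × 89.8 × 0.681 / (1.82×10⁻⁵) = 4.03×10^6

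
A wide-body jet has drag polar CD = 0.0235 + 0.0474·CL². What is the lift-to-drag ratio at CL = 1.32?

CD = 0.0235 + 0.0474 × 1.32² = 0.1061
L/D = CL/CD = 1.32 / 0.1061 = 12.4

L/D = 12.4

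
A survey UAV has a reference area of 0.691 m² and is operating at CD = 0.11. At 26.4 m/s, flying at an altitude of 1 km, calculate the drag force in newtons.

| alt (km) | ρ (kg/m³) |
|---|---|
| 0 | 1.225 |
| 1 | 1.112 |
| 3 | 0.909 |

At 1 km, from the table: ρ = 1.112 kg/m³.
Dynamic pressure q = ½ρv² = ½ × 1.112 × 26.4² = 387.5 Pa.
D = q·S·CD = 387.5 × 0.691 × 0.11 = 29.5 N

D = 29.5 N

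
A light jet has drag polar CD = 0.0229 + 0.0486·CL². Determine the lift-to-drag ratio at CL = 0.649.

CD = 0.0229 + 0.0486 × 0.649² = 0.04337
L/D = CL/CD = 0.649 / 0.04337 = 15

L/D = 15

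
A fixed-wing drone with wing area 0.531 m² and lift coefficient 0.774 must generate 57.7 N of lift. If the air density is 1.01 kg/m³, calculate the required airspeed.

L = ½ρv²S·CL ⇒ v = √(2L/(ρ·S·CL))
v = √(2 × 57.7 / (1.01 × 0.531 × 0.774)) = √278 = 16.7 m/s

v = 16.7 m/s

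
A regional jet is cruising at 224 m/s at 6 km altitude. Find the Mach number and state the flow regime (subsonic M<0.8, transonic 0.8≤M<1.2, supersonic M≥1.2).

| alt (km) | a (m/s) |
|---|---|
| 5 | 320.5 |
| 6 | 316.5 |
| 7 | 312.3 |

M = 0.708 (subsonic)

At 6 km, from the table: a = 316.5 m/s.
M = v/a = 224 / 316.5 = 0.708
M = 0.708 → subsonic.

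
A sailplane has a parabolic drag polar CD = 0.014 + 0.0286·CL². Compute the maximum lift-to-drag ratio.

For CD = CD0 + K·CL², (L/D)max occurs at CL* = √(CD0/K) and equals 1/(2√(K·CD0)).
(L/D)max = 1/(2√(0.0286 × 0.014)) = 1/(2 × 0.02001) = 25

(L/D)max = 25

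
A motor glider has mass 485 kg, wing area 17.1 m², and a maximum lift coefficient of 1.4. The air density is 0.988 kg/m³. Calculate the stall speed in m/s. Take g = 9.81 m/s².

V_stall = 20.1 m/s

At stall, lift equals weight: L = W = m·g = 485 × 9.81 = 4758 N.
V_stall = √(2W/(ρ·S·CL,max)) = √(2 × 4758 / (0.988 × 17.1 × 1.4))
V_stall = √402.3 = 20.1 m/s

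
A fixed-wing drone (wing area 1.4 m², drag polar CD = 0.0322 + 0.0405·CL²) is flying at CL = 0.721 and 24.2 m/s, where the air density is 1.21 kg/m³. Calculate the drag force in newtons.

CD = 0.0322 + 0.0405 × 0.721² = 0.05325
D = ½ρv²S·CD = ½ × 1.21 × 24.2² × 1.4 × 0.05325 = 26.4 N

D = 26.4 N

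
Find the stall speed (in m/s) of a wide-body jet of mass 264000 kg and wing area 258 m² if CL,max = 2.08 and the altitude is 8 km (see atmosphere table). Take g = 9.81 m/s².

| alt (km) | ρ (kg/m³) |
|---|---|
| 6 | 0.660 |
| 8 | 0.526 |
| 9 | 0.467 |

At 8 km, from the table: ρ = 0.526 kg/m³.
Stall occurs when L = W at CL,max. W = mg = 264000 × 9.81 = 2.59×10^6 N.
V_stall = √(2W/(ρ·S·CL,max)) = √(2 × 2.59×10^6 / (0.526 × 258 × 2.08))
V_stall = √18350 = 135 m/s

V_stall = 135 m/s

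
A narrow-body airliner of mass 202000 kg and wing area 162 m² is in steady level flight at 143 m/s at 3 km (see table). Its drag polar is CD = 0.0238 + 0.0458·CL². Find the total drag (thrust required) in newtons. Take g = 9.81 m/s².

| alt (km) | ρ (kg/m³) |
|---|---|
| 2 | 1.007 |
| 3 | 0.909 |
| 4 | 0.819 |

D = 1.55×10^5 N

At 3 km, from the table: ρ = 0.909 kg/m³.
Weight W = mg = 202000 × 9.81 = 1.9816×10^6 N; in level flight L = W.
Dynamic pressure q = 0.5 × 0.909 × 143² = 9294 Pa.
CL = W/(q·S) = 1.9816×10^6 / (9294 × 162) = 1.316.
CD = 0.0238 + 0.0458 × 1.316² = 0.1031.
D = q·S·CD = 9294 × 162 × 0.1031 = 1.553×10^5 N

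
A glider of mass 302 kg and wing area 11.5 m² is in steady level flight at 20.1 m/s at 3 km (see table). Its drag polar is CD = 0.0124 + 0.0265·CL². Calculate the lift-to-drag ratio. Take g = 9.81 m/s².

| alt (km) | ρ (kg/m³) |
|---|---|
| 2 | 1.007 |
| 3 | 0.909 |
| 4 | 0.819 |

At 3 km, from the table: ρ = 0.909 kg/m³.
Weight W = mg = 302 × 9.81 = 2962.6 N; in level flight L = W.
q = ½ρv² = ½ × 0.909 × 20.1² = 183.6 Pa.
CL = 2W/(ρv²S) = 2×2962.6/(0.909×20.1²×11.5) = 1.403.
CD = 0.0124 + 0.0265 × 1.403² = 0.06456.
L/D = CL/CD = 1.403 / 0.06456 = 21.7

L/D = 21.7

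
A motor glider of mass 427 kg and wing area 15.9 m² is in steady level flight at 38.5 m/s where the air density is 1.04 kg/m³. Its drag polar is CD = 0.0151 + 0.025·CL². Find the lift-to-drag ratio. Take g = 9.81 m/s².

Weight W = mg = 427 × 9.81 = 4188.9 N; in level flight L = W.
q = ½ρv² = ½ × 1.04 × 38.5² = 770.8 Pa.
CL = W/(q·S) = 4188.9 / (770.8 × 15.9) = 0.3418.
CD = 0.0151 + 0.025 × 0.3418² = 0.01802.
L/D = CL/CD = 0.3418 / 0.01802 = 19

L/D = 19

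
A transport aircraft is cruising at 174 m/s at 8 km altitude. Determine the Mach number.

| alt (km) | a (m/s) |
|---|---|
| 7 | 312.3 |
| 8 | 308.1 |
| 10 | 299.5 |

At 8 km, from the table: a = 308.1 m/s.
M = v/a = 174 / 308.1 = 0.565

M = 0.565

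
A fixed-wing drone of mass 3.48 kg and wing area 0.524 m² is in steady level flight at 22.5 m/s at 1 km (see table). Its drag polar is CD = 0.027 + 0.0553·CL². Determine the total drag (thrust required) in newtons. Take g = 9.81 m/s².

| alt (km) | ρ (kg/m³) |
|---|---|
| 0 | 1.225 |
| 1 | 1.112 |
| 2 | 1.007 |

At 1 km, from the table: ρ = 1.112 kg/m³.
Level flight ⇒ L = W = m·g = 3.48 × 9.81 = 34.139 N.
Dynamic pressure q = 0.5 × 1.112 × 22.5² = 281.5 Pa.
Required CL = L/(qS) = 34.139/(281.5·0.524) = 0.2315.
CD = 0.027 + 0.0553 × 0.2315² = 0.02996.
D = q·S·CD = 281.5 × 0.524 × 0.02996 = 4.419 N

D = 4.42 N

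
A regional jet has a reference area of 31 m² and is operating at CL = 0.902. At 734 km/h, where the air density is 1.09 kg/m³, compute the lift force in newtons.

Convert speed: v = 734 km/h ÷ 3.6 = 203.9 m/s.
L = ½ρv²S·CL = ½ × 1.09 × 203.9² × 31 × 0.902 = 6.34×10^5 N ≈ 634 kN

L = 6.34×10^5 N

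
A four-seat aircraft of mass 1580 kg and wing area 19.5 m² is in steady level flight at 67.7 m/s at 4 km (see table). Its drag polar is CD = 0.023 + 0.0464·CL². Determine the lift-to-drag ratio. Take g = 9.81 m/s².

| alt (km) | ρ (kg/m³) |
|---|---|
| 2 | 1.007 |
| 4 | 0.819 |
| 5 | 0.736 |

L/D = 13.5

At 4 km, from the table: ρ = 0.819 kg/m³.
Weight W = mg = 1580 × 9.81 = 15500 N; in level flight L = W.
q = ½ρv² = ½ × 0.819 × 67.7² = 1877 Pa.
CL = W/(q·S) = 15500 / (1877 × 19.5) = 0.4235.
CD = 0.023 + 0.0464 × 0.4235² = 0.03132.
L/D = CL/CD = 0.4235 / 0.03132 = 13.5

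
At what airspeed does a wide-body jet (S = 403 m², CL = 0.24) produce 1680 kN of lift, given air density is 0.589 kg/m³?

v = 243 m/s

L = ½ρv²S·CL ⇒ v = √(2L/(ρ·S·CL))
v = √(2 × 1.68×10^6 / (0.589 × 403 × 0.24)) = √58980 = 243 m/s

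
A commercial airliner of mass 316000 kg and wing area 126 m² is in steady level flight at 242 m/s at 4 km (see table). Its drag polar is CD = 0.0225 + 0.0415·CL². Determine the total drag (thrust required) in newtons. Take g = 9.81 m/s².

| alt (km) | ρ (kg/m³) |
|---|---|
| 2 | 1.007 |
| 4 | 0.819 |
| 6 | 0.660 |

At 4 km, from the table: ρ = 0.819 kg/m³.
In steady level flight, lift balances weight: W = mg = 316000 × 9.81 = 3.1×10^6 N.
q = ½ρv² = ½ × 0.819 × 242² = 23980 Pa.
CL = 2W/(ρv²S) = 2×3.1×10^6/(0.819×242²×126) = 1.026.
CD = 0.0225 + 0.0415 × 1.026² = 0.06618.
D = q·S·CD = 23980 × 126 × 0.06618 = 2×10^5 N

D = 2×10^5 N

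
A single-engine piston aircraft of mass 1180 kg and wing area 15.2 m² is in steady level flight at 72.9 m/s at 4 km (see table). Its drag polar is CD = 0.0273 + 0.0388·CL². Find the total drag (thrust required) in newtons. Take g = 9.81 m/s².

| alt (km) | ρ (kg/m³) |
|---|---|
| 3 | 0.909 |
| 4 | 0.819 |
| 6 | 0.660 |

At 4 km, from the table: ρ = 0.819 kg/m³.
Level flight ⇒ L = W = m·g = 1180 × 9.81 = 11576 N.
Dynamic pressure q = 0.5 × 0.819 × 72.9² = 2176 Pa.
Required CL = L/(qS) = 11576/(2176·15.2) = 0.3499.
CD = 0.0273 + 0.0388 × 0.3499² = 0.03205.
D = q·S·CD = 2176 × 15.2 × 0.03205 = 1060 N

D = 1060 N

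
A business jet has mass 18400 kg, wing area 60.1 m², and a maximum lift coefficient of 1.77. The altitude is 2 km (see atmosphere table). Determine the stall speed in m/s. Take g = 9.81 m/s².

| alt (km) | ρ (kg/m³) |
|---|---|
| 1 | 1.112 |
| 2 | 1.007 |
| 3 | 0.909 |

V_stall = 58.1 m/s

At 2 km, from the table: ρ = 1.007 kg/m³.
Stall occurs when L = W at CL,max. W = mg = 18400 × 9.81 = 1.805×10^5 N.
From L = ½ρV²S·CL,max = W: V_stall = √(2W/(ρSCL,max)) = √(2·1.805×10^5/(1.007·60.1·1.77))
V_stall = √3370 = 58.1 m/s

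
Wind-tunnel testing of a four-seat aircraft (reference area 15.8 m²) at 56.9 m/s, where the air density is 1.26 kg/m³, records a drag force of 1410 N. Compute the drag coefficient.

From D = ½ρv²S·CD, rearranging gives CD = 2D/(ρv²S).
CD = 2 × 1410 / (1.26 × 56.9² × 15.8) = 0.0438

CD = 0.0438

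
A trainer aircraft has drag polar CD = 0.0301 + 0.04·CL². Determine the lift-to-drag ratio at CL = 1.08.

L/D = 14.1

CD = 0.0301 + 0.04 × 1.08² = 0.07676
L/D = CL/CD = 1.08 / 0.07676 = 14.1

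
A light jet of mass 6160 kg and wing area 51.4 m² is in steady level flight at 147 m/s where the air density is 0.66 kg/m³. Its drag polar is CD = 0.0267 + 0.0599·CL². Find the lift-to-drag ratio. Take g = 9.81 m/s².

Weight W = mg = 6160 × 9.81 = 60430 N; in level flight L = W.
q = ½ρv² = ½ × 0.66 × 147² = 7131 Pa.
CL = 2W/(ρv²S) = 2×60430/(0.66×147²×51.4) = 0.1649.
CD = 0.0267 + 0.0599 × 0.1649² = 0.02833.
L/D = CL/CD = 0.1649 / 0.02833 = 5.82

L/D = 5.82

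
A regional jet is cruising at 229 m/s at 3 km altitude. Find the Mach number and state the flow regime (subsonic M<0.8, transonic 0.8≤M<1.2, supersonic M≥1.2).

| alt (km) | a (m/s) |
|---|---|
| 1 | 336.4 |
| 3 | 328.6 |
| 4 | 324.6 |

M = 0.697 (subsonic)

At 3 km, from the table: a = 328.6 m/s.
M = v/a = 229 / 328.6 = 0.697
M = 0.697 → subsonic.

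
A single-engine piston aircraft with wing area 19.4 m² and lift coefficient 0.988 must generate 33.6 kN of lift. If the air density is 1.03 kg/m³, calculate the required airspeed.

v = 58.3 m/s

L = ½ρv²S·CL ⇒ v = √(2L/(ρ·S·CL))
v = √(2 × 33600 / (1.03 × 19.4 × 0.988)) = √3404 = 58.3 m/s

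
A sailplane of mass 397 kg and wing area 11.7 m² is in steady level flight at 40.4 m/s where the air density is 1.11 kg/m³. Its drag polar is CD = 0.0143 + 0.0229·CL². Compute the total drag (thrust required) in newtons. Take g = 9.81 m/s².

In steady level flight, lift balances weight: W = mg = 397 × 9.81 = 3894.6 N.
Dynamic pressure q = 0.5 × 1.11 × 40.4² = 905.8 Pa.
Required CL = L/(qS) = 3894.6/(905.8·11.7) = 0.3675.
CD = 0.0143 + 0.0229 × 0.3675² = 0.01739.
D = q·S·CD = 905.8 × 11.7 × 0.01739 = 184.3 N

D = 184 N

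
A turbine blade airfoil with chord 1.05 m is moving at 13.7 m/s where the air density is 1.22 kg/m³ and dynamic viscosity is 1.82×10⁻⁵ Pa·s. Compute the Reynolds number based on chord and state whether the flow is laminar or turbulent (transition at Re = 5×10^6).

Re = ρ·v·c/μ = 1.22 × 13.7 × 1.05 / (1.82×10⁻⁵) = 9.64×10^5
Since 9.64×10^5 < 5×10^6, the flow is laminar.

Re = 9.64×10^5 (laminar)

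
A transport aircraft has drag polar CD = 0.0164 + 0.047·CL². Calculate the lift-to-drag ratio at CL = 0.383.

L/D = 16.4

CD = 0.0164 + 0.047 × 0.383² = 0.02329
L/D = CL/CD = 0.383 / 0.02329 = 16.4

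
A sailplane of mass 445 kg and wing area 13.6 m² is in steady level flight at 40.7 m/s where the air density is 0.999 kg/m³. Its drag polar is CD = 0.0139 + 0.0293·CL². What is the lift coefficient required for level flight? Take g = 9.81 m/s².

CL = 0.388

Level flight ⇒ L = W = m·g = 445 × 9.81 = 4365.4 N.
Dynamic pressure q = 0.5 × 0.999 × 40.7² = 827.4 Pa.
Required CL = L/(qS) = 4365.4/(827.4·13.6) = 0.3879.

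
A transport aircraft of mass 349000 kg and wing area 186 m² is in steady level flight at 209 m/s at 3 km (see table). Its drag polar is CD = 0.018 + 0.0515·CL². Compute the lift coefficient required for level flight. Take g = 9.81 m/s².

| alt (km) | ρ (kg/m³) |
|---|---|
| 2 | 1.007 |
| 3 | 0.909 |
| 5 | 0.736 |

At 3 km, from the table: ρ = 0.909 kg/m³.
Weight W = mg = 349000 × 9.81 = 3.4237×10^6 N; in level flight L = W.
q = ½ρv² = ½ × 0.909 × 209² = 19850 Pa.
CL = W/(q·S) = 3.4237×10^6 / (19850 × 186) = 0.9272.

CL = 0.927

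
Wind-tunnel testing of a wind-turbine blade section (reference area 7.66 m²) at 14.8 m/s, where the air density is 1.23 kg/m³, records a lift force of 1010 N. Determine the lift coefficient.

CL = 0.979

From L = ½ρv²S·CL, rearranging gives CL = 2L/(ρv²S).
CL = 2 × 1010 / (1.23 × 14.8² × 7.66) = 0.979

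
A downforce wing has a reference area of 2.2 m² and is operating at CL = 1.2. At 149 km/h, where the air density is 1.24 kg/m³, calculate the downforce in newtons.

Convert speed: v = 149 km/h ÷ 3.6 = 41.39 m/s.
L = ½ρv²S·CL = ½ × 1.24 × 41.39² × 2.2 × 1.2 = 2800 N

L = 2800 N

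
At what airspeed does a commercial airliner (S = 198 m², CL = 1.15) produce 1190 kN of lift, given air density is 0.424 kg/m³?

v = 157 m/s

L = ½ρv²S·CL ⇒ v = √(2L/(ρ·S·CL))
v = √(2 × 1.19×10^6 / (0.424 × 198 × 1.15)) = √24650 = 157 m/s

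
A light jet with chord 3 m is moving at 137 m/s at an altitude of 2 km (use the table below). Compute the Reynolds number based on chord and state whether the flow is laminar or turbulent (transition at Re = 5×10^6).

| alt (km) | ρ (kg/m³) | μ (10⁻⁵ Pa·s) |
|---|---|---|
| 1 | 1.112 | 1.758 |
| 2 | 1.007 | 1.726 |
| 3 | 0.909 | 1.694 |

Re = 2.4×10^7 (turbulent)

At 2 km, from the table: ρ = 1.007 kg/m³, μ = 1.726×10⁻⁵ Pa·s.
Re = ρ·v·c/μ = 1.007 × 137 × 3 / (1.726×10⁻⁵) = 2.4×10^7
Since 2.4×10^7 > 5×10^6, the flow is turbulent.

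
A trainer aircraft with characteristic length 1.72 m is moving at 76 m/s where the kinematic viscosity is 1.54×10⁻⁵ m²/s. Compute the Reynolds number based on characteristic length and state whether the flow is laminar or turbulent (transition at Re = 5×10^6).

Re = v·c/ν = 76 × 1.72 / (1.54×10⁻⁵) = 8.49×10^6
Since 8.49×10^6 > 5×10^6, the flow is turbulent.

Re = 8.49×10^6 (turbulent)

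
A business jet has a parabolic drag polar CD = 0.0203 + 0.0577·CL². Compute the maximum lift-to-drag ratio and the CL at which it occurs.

(L/D)max = 14.6, at CL = 0.593

For CD = CD0 + K·CL², (L/D)max occurs at CL* = √(CD0/K) and equals 1/(2√(K·CD0)).
(L/D)max = 1/(2√(0.0577 × 0.0203)) = 1/(2 × 0.03422) = 14.6
CL* = √(0.0203/0.0577) = 0.593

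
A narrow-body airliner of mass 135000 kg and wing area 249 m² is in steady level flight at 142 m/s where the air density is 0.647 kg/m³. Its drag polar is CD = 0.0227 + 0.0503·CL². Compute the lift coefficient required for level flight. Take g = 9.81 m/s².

Level flight ⇒ L = W = m·g = 135000 × 9.81 = 1.3244×10^6 N.
q = ½ρv² = ½ × 0.647 × 142² = 6523 Pa.
CL = W/(q·S) = 1.3244×10^6 / (6523 × 249) = 0.8154.

CL = 0.815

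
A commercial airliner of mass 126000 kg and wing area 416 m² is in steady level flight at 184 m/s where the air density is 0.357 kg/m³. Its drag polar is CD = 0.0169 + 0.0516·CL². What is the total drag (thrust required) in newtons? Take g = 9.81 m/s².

D = 73800 N

In steady level flight, lift balances weight: W = mg = 126000 × 9.81 = 1.2361×10^6 N.
Dynamic pressure q = 0.5 × 0.357 × 184² = 6043 Pa.
Required CL = L/(qS) = 1.2361×10^6/(6043·416) = 0.4917.
CD = 0.0169 + 0.0516 × 0.4917² = 0.02937.
D = q·S·CD = 6043 × 416 × 0.02937 = 73850 N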